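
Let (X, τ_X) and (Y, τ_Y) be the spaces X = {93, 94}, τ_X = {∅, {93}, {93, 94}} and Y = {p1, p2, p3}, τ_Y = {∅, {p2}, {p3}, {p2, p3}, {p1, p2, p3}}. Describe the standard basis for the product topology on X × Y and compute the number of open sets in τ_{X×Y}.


Basis B = {∅ × ∅, {93} × {p2}, {93} × {p3}, {93} × {p2, p3}, {93, 94} × {p2}, {93, 94} × {p3}, {93} × {p1, p2, p3}, {93, 94} × {p2, p3}, {93, 94} × {p1, p2, p3}}; |τ_{X×Y}| = 14.

Enumerate products U × V with U ∈ τ_X, V ∈ τ_Y (deduplicated):
  ∅ × ∅ = {} (∅)
  {93} × {p2} = {(93,p2)}
  {93} × {p3} = {(93,p3)}
  {93} × {p2, p3} = {(93,p2), (93,p3)}
  {93, 94} × {p2} = {(93,p2), (94,p2)}
  {93, 94} × {p3} = {(93,p3), (94,p3)}
  {93} × {p1, p2, p3} = {(93,p1), (93,p2), (93,p3)}
  {93, 94} × {p2, p3} = {(93,p2), (93,p3), (94,p2), (94,p3)}
  {93, 94} × {p1, p2, p3} = {(93,p1), (93,p2), (93,p3), (94,p1), (94,p2), (94,p3)}
These 9 distinct sets form the basis B.
Close under arbitrary unions to get τ_{X×Y}; counting gives |τ_{X×Y}| = 14.


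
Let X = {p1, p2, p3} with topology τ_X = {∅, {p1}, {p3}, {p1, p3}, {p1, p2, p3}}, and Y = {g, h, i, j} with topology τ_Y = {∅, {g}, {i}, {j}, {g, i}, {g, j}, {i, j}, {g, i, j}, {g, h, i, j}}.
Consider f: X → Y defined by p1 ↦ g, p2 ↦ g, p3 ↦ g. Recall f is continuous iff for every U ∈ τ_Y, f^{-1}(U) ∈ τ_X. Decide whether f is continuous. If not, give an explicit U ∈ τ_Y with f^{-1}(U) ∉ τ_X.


f IS continuous.

Compute f^{-1}(U) for each U ∈ τ_Y:
  U = ∅: f^{-1}(U) = ∅ ∈ τ_X ✓.
  U = {g}: f^{-1}(U) = {p1, p2, p3} ∈ τ_X ✓.
  U = {i}: f^{-1}(U) = ∅ ∈ τ_X ✓.
  U = {j}: f^{-1}(U) = ∅ ∈ τ_X ✓.
  U = {g, i}: f^{-1}(U) = {p1, p2, p3} ∈ τ_X ✓.
  U = {g, j}: f^{-1}(U) = {p1, p2, p3} ∈ τ_X ✓.
  U = {i, j}: f^{-1}(U) = ∅ ∈ τ_X ✓.
  U = {g, i, j}: f^{-1}(U) = {p1, p2, p3} ∈ τ_X ✓.
  U = {g, h, i, j}: f^{-1}(U) = {p1, p2, p3} ∈ τ_X ✓.
Every preimage lies in τ_X, so f IS continuous.


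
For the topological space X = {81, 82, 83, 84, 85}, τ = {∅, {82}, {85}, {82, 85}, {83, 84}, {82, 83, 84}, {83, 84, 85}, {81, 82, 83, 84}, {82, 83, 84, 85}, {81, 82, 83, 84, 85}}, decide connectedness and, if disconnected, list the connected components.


(X, τ) is disconnected; components = [{85}, {81, 82, 83, 84}].

Find clopen sets (U ∈ τ with X ∖ U ∈ τ):
  U = ∅, X ∖ U = {81, 82, 83, 84, 85} — both open, so U is clopen.
  U = {85}, X ∖ U = {81, 82, 83, 84} — both open, so U is clopen.
  U = {81, 82, 83, 84}, X ∖ U = {85} — both open, so U is clopen.
  U = {81, 82, 83, 84, 85}, X ∖ U = ∅ — both open, so U is clopen.
Nontrivial clopen(s) exist: e.g. {81, 82, 83, 84}. So (X, τ) is disconnected.
Compute connected components by grouping points that agree on all clopens:
  component: {85}
  component: {81, 82, 83, 84}


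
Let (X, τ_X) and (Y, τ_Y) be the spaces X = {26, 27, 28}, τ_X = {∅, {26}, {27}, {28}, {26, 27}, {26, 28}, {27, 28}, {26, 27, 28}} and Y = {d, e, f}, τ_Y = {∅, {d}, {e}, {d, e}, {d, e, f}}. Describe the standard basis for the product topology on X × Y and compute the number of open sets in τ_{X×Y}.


Basis B = {∅ × ∅, {26} × {d}, {26} × {e}, {27} × {d}, {27} × {e}, {28} × {d}, {28} × {e}, {26} × {d, e}, {26, 27} × {d}, {26, 28} × {d}, {26, 27} × {e}, {26, 28} × {e}, {27} × {d, e}, {27, 28} × {d}, {27, 28} × {e}, {28} × {d, e}, {26} × {d, e, f}, {26, 27, 28} × {d}, {26, 27, 28} × {e}, {27} × {d, e, f}, {28} × {d, e, f}, {26, 27} × {d, e}, {26, 28} × {d, e}, {27, 28} × {d, e}, {26, 27} × {d, e, f}, {26, 28} × {d, e, f}, {26, 27, 28} × {d, e}, {27, 28} × {d, e, f}, {26, 27, 28} × {d, e, f}}; |τ_{X×Y}| = 125.

Enumerate products U × V with U ∈ τ_X, V ∈ τ_Y (deduplicated):
  ∅ × ∅ = {} (∅)
  {26} × {d} = {(26,d)}
  {26} × {e} = {(26,e)}
  {27} × {d} = {(27,d)}
  {27} × {e} = {(27,e)}
  {28} × {d} = {(28,d)}
  {28} × {e} = {(28,e)}
  {26} × {d, e} = {(26,d), (26,e)}
  {26, 27} × {d} = {(26,d), (27,d)}
  {26, 28} × {d} = {(26,d), (28,d)}
  {26, 27} × {e} = {(26,e), (27,e)}
  {26, 28} × {e} = {(26,e), (28,e)}
  {27} × {d, e} = {(27,d), (27,e)}
  {27, 28} × {d} = {(27,d), (28,d)}
  {27, 28} × {e} = {(27,e), (28,e)}
  {28} × {d, e} = {(28,d), (28,e)}
  {26} × {d, e, f} = {(26,d), (26,e), (26,f)}
  {26, 27, 28} × {d} = {(26,d), (27,d), (28,d)}
  {26, 27, 28} × {e} = {(26,e), (27,e), (28,e)}
  {27} × {d, e, f} = {(27,d), (27,e), (27,f)}
  {28} × {d, e, f} = {(28,d), (28,e), (28,f)}
  {26, 27} × {d, e} = {(26,d), (26,e), (27,d), (27,e)}
  {26, 28} × {d, e} = {(26,d), (26,e), (28,d), (28,e)}
  {27, 28} × {d, e} = {(27,d), (27,e), (28,d), (28,e)}
  {26, 27} × {d, e, f} = {(26,d), (26,e), (26,f), (27,d), (27,e), (27,f)}
  {26, 28} × {d, e, f} = {(26,d), (26,e), (26,f), (28,d), (28,e), (28,f)}
  {26, 27, 28} × {d, e} = {(26,d), (26,e), (27,d), (27,e), (28,d), (28,e)}
  {27, 28} × {d, e, f} = {(27,d), (27,e), (27,f), (28,d), (28,e), (28,f)}
  {26, 27, 28} × {d, e, f} = {(26,d), (26,e), (26,f), (27,d), (27,e), (27,f), (28,d), (28,e), (28,f)}
These 29 distinct sets form the basis B.
Close under arbitrary unions to get τ_{X×Y}; counting gives |τ_{X×Y}| = 125.


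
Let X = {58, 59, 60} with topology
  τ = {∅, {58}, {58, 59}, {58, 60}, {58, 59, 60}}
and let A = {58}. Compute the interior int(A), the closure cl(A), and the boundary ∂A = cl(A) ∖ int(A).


int(A) = {58}, cl(A) = {58, 59, 60}, ∂A = {59, 60}.

Closed sets in (X, τ) are complements of opens:
  closed(X, τ) = {∅, {59}, {60}, {59, 60}, {58, 59, 60}}.
int(A) = ⋃ {U ∈ τ : U ⊆ A}. Opens contained in A: ∅, {58}.
Taking the union of these: int(A) = {58}.
cl(A) = ⋂ {C closed : A ⊆ C}. Closed sets containing A: {58, 59, 60}.
Intersecting these: cl(A) = {58, 59, 60}.
∂A = cl(A) ∖ int(A) = {58, 59, 60} ∖ {58} = {59, 60}.


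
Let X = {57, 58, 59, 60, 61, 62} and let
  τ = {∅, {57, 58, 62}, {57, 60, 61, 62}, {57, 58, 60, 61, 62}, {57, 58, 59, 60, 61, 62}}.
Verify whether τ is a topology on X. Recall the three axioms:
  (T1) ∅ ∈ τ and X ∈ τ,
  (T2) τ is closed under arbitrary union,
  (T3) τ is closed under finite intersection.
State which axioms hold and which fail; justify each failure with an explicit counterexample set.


τ is NOT a topology on X.

Axiom (T1): ∅ ∈ τ? Yes; X ∈ τ? Yes.
Axiom (T2/T3): check pairwise unions and intersections of members of τ.
Counterexample for (T3): {57, 58, 62} ∩ {57, 60, 61, 62} = {57, 62} ∉ τ. Therefore τ is NOT a topology.


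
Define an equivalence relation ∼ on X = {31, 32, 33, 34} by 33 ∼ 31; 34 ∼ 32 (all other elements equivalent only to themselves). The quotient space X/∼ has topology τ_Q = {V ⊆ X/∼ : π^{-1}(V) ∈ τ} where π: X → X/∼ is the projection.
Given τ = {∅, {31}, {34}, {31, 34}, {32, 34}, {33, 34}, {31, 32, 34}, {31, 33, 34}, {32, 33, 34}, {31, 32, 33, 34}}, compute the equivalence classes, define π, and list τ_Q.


X/∼ = {[31=33], [32=34]}; |τ_Q| = 3.

Equivalence classes: [31=33], [32=34].
Quotient map π: X → X/∼ sends 31 ↦ [31=33], 32 ↦ [32=34], 33 ↦ [31=33], 34 ↦ [32=34].
For each subset V ⊆ X/∼, compute π^{-1}(V) ⊆ X and check whether π^{-1}(V) ∈ τ. V is open in τ_Q iff π^{-1}(V) ∈ τ.
  V = {}: π^{-1}(V) = ∅ ∈ τ ✓.
  V = {[31=33]}: π^{-1}(V) = {31, 33} ∉ τ ✗.
  V = {[32=34]}: π^{-1}(V) = {32, 34} ∈ τ ✓.
  V = {[31=33], [32=34]}: π^{-1}(V) = {31, 32, 33, 34} ∈ τ ✓.
Open sets in the quotient: τ_Q = {{}, {[32=34]}, {[31=33], [32=34]}} (3 elements).


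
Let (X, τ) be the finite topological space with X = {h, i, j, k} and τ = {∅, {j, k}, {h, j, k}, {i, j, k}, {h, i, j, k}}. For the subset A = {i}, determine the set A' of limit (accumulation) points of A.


A' = ∅

For each x ∈ X, list the open sets U ∈ τ with x ∈ U, then check whether U ∩ (A ∖ {x}) ≠ ∅ for every such U.
  x = h: open {h, j, k} ∋ x has {h, j, k} ∩ (A ∖ {h}) = ∅, so x is NOT a limit point.
  x = i: open {i, j, k} ∋ x has {i, j, k} ∩ (A ∖ {i}) = ∅, so x is NOT a limit point.
  x = j: open {j, k} ∋ x has {j, k} ∩ (A ∖ {j}) = ∅, so x is NOT a limit point.
  x = k: open {j, k} ∋ x has {j, k} ∩ (A ∖ {k}) = ∅, so x is NOT a limit point.
Collecting: A' = ∅.


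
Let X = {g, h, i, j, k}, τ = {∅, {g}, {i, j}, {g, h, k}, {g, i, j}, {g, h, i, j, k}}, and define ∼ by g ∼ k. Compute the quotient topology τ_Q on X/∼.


X/∼ = {[g=k], [h], [i], [j]}; |τ_Q| = 4.

Equivalence classes: [g=k], [h], [i], [j].
Quotient map π: X → X/∼ sends g ↦ [g=k], h ↦ [h], i ↦ [i], j ↦ [j], k ↦ [g=k].
For each subset V ⊆ X/∼, compute π^{-1}(V) ⊆ X and check whether π^{-1}(V) ∈ τ. V is open in τ_Q iff π^{-1}(V) ∈ τ.
  V = {}: π^{-1}(V) = ∅ ∈ τ ✓.
  V = {[g=k]}: π^{-1}(V) = {g, k} ∉ τ ✗.
  V = {[h]}: π^{-1}(V) = {h} ∉ τ ✗.
  V = {[g=k], [h]}: π^{-1}(V) = {g, h, k} ∈ τ ✓.
  V = {[i]}: π^{-1}(V) = {i} ∉ τ ✗.
  V = {[g=k], [i]}: π^{-1}(V) = {g, i, k} ∉ τ ✗.
  V = {[h], [i]}: π^{-1}(V) = {h, i} ∉ τ ✗.
  V = {[g=k], [h], [i]}: π^{-1}(V) = {g, h, i, k} ∉ τ ✗.
  V = {[j]}: π^{-1}(V) = {j} ∉ τ ✗.
  V = {[g=k], [j]}: π^{-1}(V) = {g, j, k} ∉ τ ✗.
  V = {[h], [j]}: π^{-1}(V) = {h, j} ∉ τ ✗.
  V = {[g=k], [h], [j]}: π^{-1}(V) = {g, h, j, k} ∉ τ ✗.
  V = {[i], [j]}: π^{-1}(V) = {i, j} ∈ τ ✓.
  V = {[g=k], [i], [j]}: π^{-1}(V) = {g, i, j, k} ∉ τ ✗.
  V = {[h], [i], [j]}: π^{-1}(V) = {h, i, j} ∉ τ ✗.
  V = {[g=k], [h], [i], [j]}: π^{-1}(V) = {g, h, i, j, k} ∈ τ ✓.
Open sets in the quotient: τ_Q = {{}, {[g=k], [h]}, {[i], [j]}, {[g=k], [h], [i], [j]}} (4 elements).


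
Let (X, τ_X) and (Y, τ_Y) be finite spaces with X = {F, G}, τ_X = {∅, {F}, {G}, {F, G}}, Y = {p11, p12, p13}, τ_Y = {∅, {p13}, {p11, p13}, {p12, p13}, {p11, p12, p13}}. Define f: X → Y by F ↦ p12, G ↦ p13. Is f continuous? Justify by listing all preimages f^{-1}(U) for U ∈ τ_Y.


f IS continuous.

Compute f^{-1}(U) for each U ∈ τ_Y:
  U = ∅: f^{-1}(U) = ∅ ∈ τ_X ✓.
  U = {p13}: f^{-1}(U) = {G} ∈ τ_X ✓.
  U = {p11, p13}: f^{-1}(U) = {G} ∈ τ_X ✓.
  U = {p12, p13}: f^{-1}(U) = {F, G} ∈ τ_X ✓.
  U = {p11, p12, p13}: f^{-1}(U) = {F, G} ∈ τ_X ✓.
Every preimage lies in τ_X, so f IS continuous.


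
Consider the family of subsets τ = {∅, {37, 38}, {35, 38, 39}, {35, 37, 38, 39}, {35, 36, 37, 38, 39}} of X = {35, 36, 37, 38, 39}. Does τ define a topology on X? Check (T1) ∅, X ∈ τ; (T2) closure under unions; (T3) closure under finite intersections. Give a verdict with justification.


τ is NOT a topology on X.

Axiom (T1): ∅ ∈ τ? Yes; X ∈ τ? Yes.
Axiom (T2/T3): check pairwise unions and intersections of members of τ.
Counterexample for (T3): {37, 38} ∩ {35, 38, 39} = {38} ∉ τ. Therefore τ is NOT a topology.


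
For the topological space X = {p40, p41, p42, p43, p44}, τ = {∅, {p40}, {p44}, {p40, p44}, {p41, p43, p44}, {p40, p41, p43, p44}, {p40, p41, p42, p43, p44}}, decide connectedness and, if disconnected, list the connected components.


(X, τ) is connected.

Find clopen sets (U ∈ τ with X ∖ U ∈ τ):
  U = ∅, X ∖ U = {p40, p41, p42, p43, p44} — both open, so U is clopen.
  U = {p40, p41, p42, p43, p44}, X ∖ U = ∅ — both open, so U is clopen.
Only trivial clopens (∅ and X) exist, so (X, τ) is connected.
Compute connected components by grouping points that agree on all clopens:
  component: {p40, p41, p42, p43, p44}


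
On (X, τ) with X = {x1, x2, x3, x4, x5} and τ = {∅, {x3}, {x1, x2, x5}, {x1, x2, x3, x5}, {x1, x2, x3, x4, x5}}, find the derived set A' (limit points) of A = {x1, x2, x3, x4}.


A' = {x1, x2, x4, x5}

For each x ∈ X, list the open sets U ∈ τ with x ∈ U, then check whether U ∩ (A ∖ {x}) ≠ ∅ for every such U.
  x = x1: opens ∋ x are {x1, x2, x5}, {x1, x2, x3, x5}, {x1, x2, x3, x4, x5}; each meets A ∖ {x1}, so x IS a limit point.
  x = x2: opens ∋ x are {x1, x2, x5}, {x1, x2, x3, x5}, {x1, x2, x3, x4, x5}; each meets A ∖ {x2}, so x IS a limit point.
  x = x3: open {x3} ∋ x has {x3} ∩ (A ∖ {x3}) = ∅, so x is NOT a limit point.
  x = x4: opens ∋ x are {x1, x2, x3, x4, x5}; each meets A ∖ {x4}, so x IS a limit point.
  x = x5: opens ∋ x are {x1, x2, x5}, {x1, x2, x3, x5}, {x1, x2, x3, x4, x5}; each meets A ∖ {x5}, so x IS a limit point.
Collecting: A' = {x1, x2, x4, x5}.


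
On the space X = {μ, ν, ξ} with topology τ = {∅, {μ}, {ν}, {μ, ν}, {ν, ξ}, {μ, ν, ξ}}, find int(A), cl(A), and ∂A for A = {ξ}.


int(A) = ∅, cl(A) = {ξ}, ∂A = {ξ}.

Closed sets in (X, τ) are complements of opens:
  closed(X, τ) = {∅, {μ}, {ξ}, {μ, ξ}, {ν, ξ}, {μ, ν, ξ}}.
int(A) = ⋃ {U ∈ τ : U ⊆ A}. Opens contained in A: ∅.
Taking the union of these: int(A) = ∅.
cl(A) = ⋂ {C closed : A ⊆ C}. Closed sets containing A: {ξ}, {μ, ξ}, {ν, ξ}, {μ, ν, ξ}.
Intersecting these: cl(A) = {ξ}.
∂A = cl(A) ∖ int(A) = {ξ} ∖ ∅ = {ξ}.


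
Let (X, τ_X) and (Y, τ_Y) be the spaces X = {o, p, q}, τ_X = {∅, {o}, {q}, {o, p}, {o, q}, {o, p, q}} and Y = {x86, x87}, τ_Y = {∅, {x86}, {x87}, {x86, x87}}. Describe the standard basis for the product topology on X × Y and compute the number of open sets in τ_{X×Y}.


Basis B = {∅ × ∅, {o} × {x86}, {o} × {x87}, {q} × {x86}, {q} × {x87}, {o} × {x86, x87}, {o, p} × {x86}, {o, q} × {x86}, {o, p} × {x87}, {o, q} × {x87}, {q} × {x86, x87}, {o, p, q} × {x86}, {o, p, q} × {x87}, {o, p} × {x86, x87}, {o, q} × {x86, x87}, {o, p, q} × {x86, x87}}; |τ_{X×Y}| = 36.

Enumerate products U × V with U ∈ τ_X, V ∈ τ_Y (deduplicated):
  ∅ × ∅ = {} (∅)
  {o} × {x86} = {(o,x86)}
  {o} × {x87} = {(o,x87)}
  {q} × {x86} = {(q,x86)}
  {q} × {x87} = {(q,x87)}
  {o} × {x86, x87} = {(o,x86), (o,x87)}
  {o, p} × {x86} = {(o,x86), (p,x86)}
  {o, q} × {x86} = {(o,x86), (q,x86)}
  {o, p} × {x87} = {(o,x87), (p,x87)}
  {o, q} × {x87} = {(o,x87), (q,x87)}
  {q} × {x86, x87} = {(q,x86), (q,x87)}
  {o, p, q} × {x86} = {(o,x86), (p,x86), (q,x86)}
  {o, p, q} × {x87} = {(o,x87), (p,x87), (q,x87)}
  {o, p} × {x86, x87} = {(o,x86), (o,x87), (p,x86), (p,x87)}
  {o, q} × {x86, x87} = {(o,x86), (o,x87), (q,x86), (q,x87)}
  {o, p, q} × {x86, x87} = {(o,x86), (o,x87), (p,x86), (p,x87), (q,x86), (q,x87)}
These 16 distinct sets form the basis B.
Close under arbitrary unions to get τ_{X×Y}; counting gives |τ_{X×Y}| = 36.


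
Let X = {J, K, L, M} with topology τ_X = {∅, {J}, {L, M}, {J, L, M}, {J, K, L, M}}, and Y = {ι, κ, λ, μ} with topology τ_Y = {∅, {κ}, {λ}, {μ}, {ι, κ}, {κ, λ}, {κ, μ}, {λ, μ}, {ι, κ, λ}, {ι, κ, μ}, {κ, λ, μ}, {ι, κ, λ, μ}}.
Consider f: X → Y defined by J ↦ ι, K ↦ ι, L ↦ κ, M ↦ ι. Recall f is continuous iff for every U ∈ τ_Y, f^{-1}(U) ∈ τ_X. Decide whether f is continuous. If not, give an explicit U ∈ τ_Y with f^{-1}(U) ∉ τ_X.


f is NOT continuous.

Compute f^{-1}(U) for each U ∈ τ_Y:
  U = ∅: f^{-1}(U) = ∅ ∈ τ_X ✓.
  U = {κ}: f^{-1}(U) = {L} ∉ τ_X ✗.
  U = {λ}: f^{-1}(U) = ∅ ∈ τ_X ✓.
  U = {μ}: f^{-1}(U) = ∅ ∈ τ_X ✓.
  U = {ι, κ}: f^{-1}(U) = {J, K, L, M} ∈ τ_X ✓.
  U = {κ, λ}: f^{-1}(U) = {L} ∉ τ_X ✗.
  U = {κ, μ}: f^{-1}(U) = {L} ∉ τ_X ✗.
  U = {λ, μ}: f^{-1}(U) = ∅ ∈ τ_X ✓.
  U = {ι, κ, λ}: f^{-1}(U) = {J, K, L, M} ∈ τ_X ✓.
  U = {ι, κ, μ}: f^{-1}(U) = {J, K, L, M} ∈ τ_X ✓.
  U = {κ, λ, μ}: f^{-1}(U) = {L} ∉ τ_X ✗.
  U = {ι, κ, λ, μ}: f^{-1}(U) = {J, K, L, M} ∈ τ_X ✓.
Found U = {κ} with f^{-1}(U) = {L} not in τ_X. Therefore f is NOT continuous.


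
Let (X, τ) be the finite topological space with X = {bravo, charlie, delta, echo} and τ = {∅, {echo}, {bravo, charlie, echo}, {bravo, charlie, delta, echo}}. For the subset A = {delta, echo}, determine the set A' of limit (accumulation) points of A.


A' = {bravo, charlie, delta}

For each x ∈ X, list the open sets U ∈ τ with x ∈ U, then check whether U ∩ (A ∖ {x}) ≠ ∅ for every such U.
  x = bravo: opens ∋ x are {bravo, charlie, echo}, {bravo, charlie, delta, echo}; each meets A ∖ {bravo}, so x IS a limit point.
  x = charlie: opens ∋ x are {bravo, charlie, echo}, {bravo, charlie, delta, echo}; each meets A ∖ {charlie}, so x IS a limit point.
  x = delta: opens ∋ x are {bravo, charlie, delta, echo}; each meets A ∖ {delta}, so x IS a limit point.
  x = echo: open {echo} ∋ x has {echo} ∩ (A ∖ {echo}) = ∅, so x is NOT a limit point.
Collecting: A' = {bravo, charlie, delta}.


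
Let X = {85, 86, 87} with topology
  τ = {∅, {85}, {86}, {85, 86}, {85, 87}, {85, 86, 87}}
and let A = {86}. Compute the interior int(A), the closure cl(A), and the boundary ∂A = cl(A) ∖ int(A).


int(A) = {86}, cl(A) = {86}, ∂A = ∅.

Closed sets in (X, τ) are complements of opens:
  closed(X, τ) = {∅, {86}, {87}, {85, 87}, {86, 87}, {85, 86, 87}}.
int(A) = ⋃ {U ∈ τ : U ⊆ A}. Opens contained in A: ∅, {86}.
Taking the union of these: int(A) = {86}.
cl(A) = ⋂ {C closed : A ⊆ C}. Closed sets containing A: {86}, {86, 87}, {85, 86, 87}.
Intersecting these: cl(A) = {86}.
∂A = cl(A) ∖ int(A) = {86} ∖ {86} = ∅.


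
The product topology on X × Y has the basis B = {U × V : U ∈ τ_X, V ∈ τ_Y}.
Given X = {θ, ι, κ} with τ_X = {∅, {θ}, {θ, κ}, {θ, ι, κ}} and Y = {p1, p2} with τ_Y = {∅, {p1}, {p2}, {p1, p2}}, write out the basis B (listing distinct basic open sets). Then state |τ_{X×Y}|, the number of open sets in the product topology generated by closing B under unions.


Basis B = {∅ × ∅, {θ} × {p1}, {θ} × {p2}, {θ} × {p1, p2}, {θ, κ} × {p1}, {θ, κ} × {p2}, {θ, ι, κ} × {p1}, {θ, ι, κ} × {p2}, {θ, κ} × {p1, p2}, {θ, ι, κ} × {p1, p2}}; |τ_{X×Y}| = 16.

Enumerate products U × V with U ∈ τ_X, V ∈ τ_Y (deduplicated):
  ∅ × ∅ = {} (∅)
  {θ} × {p1} = {(θ,p1)}
  {θ} × {p2} = {(θ,p2)}
  {θ} × {p1, p2} = {(θ,p1), (θ,p2)}
  {θ, κ} × {p1} = {(θ,p1), (κ,p1)}
  {θ, κ} × {p2} = {(θ,p2), (κ,p2)}
  {θ, ι, κ} × {p1} = {(θ,p1), (ι,p1), (κ,p1)}
  {θ, ι, κ} × {p2} = {(θ,p2), (ι,p2), (κ,p2)}
  {θ, κ} × {p1, p2} = {(θ,p1), (θ,p2), (κ,p1), (κ,p2)}
  {θ, ι, κ} × {p1, p2} = {(θ,p1), (θ,p2), (ι,p1), (ι,p2), (κ,p1), (κ,p2)}
These 10 distinct sets form the basis B.
Close under arbitrary unions to get τ_{X×Y}; counting gives |τ_{X×Y}| = 16.


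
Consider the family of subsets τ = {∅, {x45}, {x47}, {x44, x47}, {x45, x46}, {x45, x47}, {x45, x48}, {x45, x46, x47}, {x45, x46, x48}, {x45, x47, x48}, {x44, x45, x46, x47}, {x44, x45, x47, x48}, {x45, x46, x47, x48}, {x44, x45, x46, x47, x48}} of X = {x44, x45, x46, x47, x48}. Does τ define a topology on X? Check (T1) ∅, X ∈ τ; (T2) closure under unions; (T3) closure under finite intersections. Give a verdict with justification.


τ is NOT a topology on X.

Axiom (T1): ∅ ∈ τ? Yes; X ∈ τ? Yes.
Axiom (T2/T3): check pairwise unions and intersections of members of τ.
Counterexample for (T2): {x45} ∪ {x44, x47} = {x44, x45, x47} ∉ τ. Therefore τ is NOT a topology.


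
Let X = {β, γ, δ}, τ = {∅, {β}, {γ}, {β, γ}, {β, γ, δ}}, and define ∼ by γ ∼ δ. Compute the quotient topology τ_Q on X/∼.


X/∼ = {[β], [γ=δ]}; |τ_Q| = 3.

Equivalence classes: [β], [γ=δ].
Quotient map π: X → X/∼ sends β ↦ [β], γ ↦ [γ=δ], δ ↦ [γ=δ].
For each subset V ⊆ X/∼, compute π^{-1}(V) ⊆ X and check whether π^{-1}(V) ∈ τ. V is open in τ_Q iff π^{-1}(V) ∈ τ.
  V = {}: π^{-1}(V) = ∅ ∈ τ ✓.
  V = {[β]}: π^{-1}(V) = {β} ∈ τ ✓.
  V = {[γ=δ]}: π^{-1}(V) = {γ, δ} ∉ τ ✗.
  V = {[β], [γ=δ]}: π^{-1}(V) = {β, γ, δ} ∈ τ ✓.
Open sets in the quotient: τ_Q = {{}, {[β]}, {[β], [γ=δ]}} (3 elements).


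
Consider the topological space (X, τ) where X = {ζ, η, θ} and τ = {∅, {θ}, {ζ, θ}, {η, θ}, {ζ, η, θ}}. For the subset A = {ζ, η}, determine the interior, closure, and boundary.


int(A) = ∅, cl(A) = {ζ, η}, ∂A = {ζ, η}.

Closed sets in (X, τ) are complements of opens:
  closed(X, τ) = {∅, {ζ}, {η}, {ζ, η}, {ζ, η, θ}}.
int(A) = ⋃ {U ∈ τ : U ⊆ A}. Opens contained in A: ∅.
Taking the union of these: int(A) = ∅.
cl(A) = ⋂ {C closed : A ⊆ C}. Closed sets containing A: {ζ, η}, {ζ, η, θ}.
Intersecting these: cl(A) = {ζ, η}.
∂A = cl(A) ∖ int(A) = {ζ, η} ∖ ∅ = {ζ, η}.


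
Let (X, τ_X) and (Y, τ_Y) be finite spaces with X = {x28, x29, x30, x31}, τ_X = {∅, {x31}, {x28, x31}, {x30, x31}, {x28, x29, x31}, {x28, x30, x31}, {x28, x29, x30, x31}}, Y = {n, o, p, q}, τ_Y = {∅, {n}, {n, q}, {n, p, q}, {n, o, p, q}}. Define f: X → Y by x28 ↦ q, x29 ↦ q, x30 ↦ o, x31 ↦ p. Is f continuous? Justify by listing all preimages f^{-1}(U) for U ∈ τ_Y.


f is NOT continuous.

Compute f^{-1}(U) for each U ∈ τ_Y:
  U = ∅: f^{-1}(U) = ∅ ∈ τ_X ✓.
  U = {n}: f^{-1}(U) = ∅ ∈ τ_X ✓.
  U = {n, q}: f^{-1}(U) = {x28, x29} ∉ τ_X ✗.
  U = {n, p, q}: f^{-1}(U) = {x28, x29, x31} ∈ τ_X ✓.
  U = {n, o, p, q}: f^{-1}(U) = {x28, x29, x30, x31} ∈ τ_X ✓.
Found U = {n, q} with f^{-1}(U) = {x28, x29} not in τ_X. Therefore f is NOT continuous.


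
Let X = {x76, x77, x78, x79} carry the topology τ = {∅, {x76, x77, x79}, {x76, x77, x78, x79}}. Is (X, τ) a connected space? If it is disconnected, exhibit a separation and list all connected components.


(X, τ) is connected.

Find clopen sets (U ∈ τ with X ∖ U ∈ τ):
  U = ∅, X ∖ U = {x76, x77, x78, x79} — both open, so U is clopen.
  U = {x76, x77, x78, x79}, X ∖ U = ∅ — both open, so U is clopen.
Only trivial clopens (∅ and X) exist, so (X, τ) is connected.
Compute connected components by grouping points that agree on all clopens:
  component: {x76, x77, x78, x79}


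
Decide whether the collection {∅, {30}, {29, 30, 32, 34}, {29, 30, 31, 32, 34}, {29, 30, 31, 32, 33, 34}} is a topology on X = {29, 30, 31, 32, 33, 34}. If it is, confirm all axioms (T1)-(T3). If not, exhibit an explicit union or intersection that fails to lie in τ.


τ IS a topology on X.

Axiom (T1): ∅ ∈ τ? Yes; X ∈ τ? Yes.
Axiom (T2/T3): check pairwise unions and intersections of members of τ.
All pairwise intersections and unions checked — each lies in τ. Therefore τ satisfies (T1), (T2), (T3): it IS a topology on X.


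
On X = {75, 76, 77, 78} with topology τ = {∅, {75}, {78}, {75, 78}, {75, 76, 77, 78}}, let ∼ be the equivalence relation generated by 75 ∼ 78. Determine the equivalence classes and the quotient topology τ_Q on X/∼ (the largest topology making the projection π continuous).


X/∼ = {[75=78], [76], [77]}; |τ_Q| = 3.

Equivalence classes: [75=78], [76], [77].
Quotient map π: X → X/∼ sends 75 ↦ [75=78], 76 ↦ [76], 77 ↦ [77], 78 ↦ [75=78].
For each subset V ⊆ X/∼, compute π^{-1}(V) ⊆ X and check whether π^{-1}(V) ∈ τ. V is open in τ_Q iff π^{-1}(V) ∈ τ.
  V = {}: π^{-1}(V) = ∅ ∈ τ ✓.
  V = {[75=78]}: π^{-1}(V) = {75, 78} ∈ τ ✓.
  V = {[76]}: π^{-1}(V) = {76} ∉ τ ✗.
  V = {[75=78], [76]}: π^{-1}(V) = {75, 76, 78} ∉ τ ✗.
  V = {[77]}: π^{-1}(V) = {77} ∉ τ ✗.
  V = {[75=78], [77]}: π^{-1}(V) = {75, 77, 78} ∉ τ ✗.
  V = {[76], [77]}: π^{-1}(V) = {76, 77} ∉ τ ✗.
  V = {[75=78], [76], [77]}: π^{-1}(V) = {75, 76, 77, 78} ∈ τ ✓.
Open sets in the quotient: τ_Q = {{}, {[75=78]}, {[75=78], [76], [77]}} (3 elements).


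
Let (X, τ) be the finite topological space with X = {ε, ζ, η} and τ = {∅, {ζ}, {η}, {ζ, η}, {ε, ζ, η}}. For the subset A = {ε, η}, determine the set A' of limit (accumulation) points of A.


A' = {ε}

For each x ∈ X, list the open sets U ∈ τ with x ∈ U, then check whether U ∩ (A ∖ {x}) ≠ ∅ for every such U.
  x = ε: opens ∋ x are {ε, ζ, η}; each meets A ∖ {ε}, so x IS a limit point.
  x = ζ: open {ζ} ∋ x has {ζ} ∩ (A ∖ {ζ}) = ∅, so x is NOT a limit point.
  x = η: open {η} ∋ x has {η} ∩ (A ∖ {η}) = ∅, so x is NOT a limit point.
Collecting: A' = {ε}.


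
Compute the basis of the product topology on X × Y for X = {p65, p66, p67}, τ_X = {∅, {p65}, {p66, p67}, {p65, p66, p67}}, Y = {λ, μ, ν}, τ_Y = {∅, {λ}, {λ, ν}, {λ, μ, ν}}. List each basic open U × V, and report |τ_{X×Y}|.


Basis B = {∅ × ∅, {p65} × {λ}, {p65} × {λ, ν}, {p66, p67} × {λ}, {p65} × {λ, μ, ν}, {p65, p66, p67} × {λ}, {p66, p67} × {λ, ν}, {p65, p66, p67} × {λ, ν}, {p66, p67} × {λ, μ, ν}, {p65, p66, p67} × {λ, μ, ν}}; |τ_{X×Y}| = 16.

Enumerate products U × V with U ∈ τ_X, V ∈ τ_Y (deduplicated):
  ∅ × ∅ = {} (∅)
  {p65} × {λ} = {(p65,λ)}
  {p65} × {λ, ν} = {(p65,λ), (p65,ν)}
  {p66, p67} × {λ} = {(p66,λ), (p67,λ)}
  {p65} × {λ, μ, ν} = {(p65,λ), (p65,μ), (p65,ν)}
  {p65, p66, p67} × {λ} = {(p65,λ), (p66,λ), (p67,λ)}
  {p66, p67} × {λ, ν} = {(p66,λ), (p66,ν), (p67,λ), (p67,ν)}
  {p65, p66, p67} × {λ, ν} = {(p65,λ), (p65,ν), (p66,λ), (p66,ν), (p67,λ), (p67,ν)}
  {p66, p67} × {λ, μ, ν} = {(p66,λ), (p66,μ), (p66,ν), (p67,λ), (p67,μ), (p67,ν)}
  {p65, p66, p67} × {λ, μ, ν} = {(p65,λ), (p65,μ), (p65,ν), (p66,λ), (p66,μ), (p66,ν), (p67,λ), (p67,μ), (p67,ν)}
These 10 distinct sets form the basis B.
Close under arbitrary unions to get τ_{X×Y}; counting gives |τ_{X×Y}| = 16.


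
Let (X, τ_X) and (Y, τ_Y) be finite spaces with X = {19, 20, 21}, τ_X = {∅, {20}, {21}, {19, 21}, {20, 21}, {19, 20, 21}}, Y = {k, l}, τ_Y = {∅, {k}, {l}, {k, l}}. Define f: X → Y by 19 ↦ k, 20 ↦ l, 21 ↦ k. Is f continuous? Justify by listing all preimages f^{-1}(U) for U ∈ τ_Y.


f IS continuous.

Compute f^{-1}(U) for each U ∈ τ_Y:
  U = ∅: f^{-1}(U) = ∅ ∈ τ_X ✓.
  U = {k}: f^{-1}(U) = {19, 21} ∈ τ_X ✓.
  U = {l}: f^{-1}(U) = {20} ∈ τ_X ✓.
  U = {k, l}: f^{-1}(U) = {19, 20, 21} ∈ τ_X ✓.
Every preimage lies in τ_X, so f IS continuous.


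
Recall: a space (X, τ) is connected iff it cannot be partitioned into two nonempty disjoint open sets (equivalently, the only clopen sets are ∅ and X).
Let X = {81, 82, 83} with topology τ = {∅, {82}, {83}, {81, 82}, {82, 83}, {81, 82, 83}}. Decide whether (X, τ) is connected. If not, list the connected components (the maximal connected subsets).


(X, τ) is disconnected; components = [{83}, {81, 82}].

Find clopen sets (U ∈ τ with X ∖ U ∈ τ):
  U = ∅, X ∖ U = {81, 82, 83} — both open, so U is clopen.
  U = {83}, X ∖ U = {81, 82} — both open, so U is clopen.
  U = {81, 82}, X ∖ U = {83} — both open, so U is clopen.
  U = {81, 82, 83}, X ∖ U = ∅ — both open, so U is clopen.
Nontrivial clopen(s) exist: e.g. {83}. So (X, τ) is disconnected.
Compute connected components by grouping points that agree on all clopens:
  component: {83}
  component: {81, 82}


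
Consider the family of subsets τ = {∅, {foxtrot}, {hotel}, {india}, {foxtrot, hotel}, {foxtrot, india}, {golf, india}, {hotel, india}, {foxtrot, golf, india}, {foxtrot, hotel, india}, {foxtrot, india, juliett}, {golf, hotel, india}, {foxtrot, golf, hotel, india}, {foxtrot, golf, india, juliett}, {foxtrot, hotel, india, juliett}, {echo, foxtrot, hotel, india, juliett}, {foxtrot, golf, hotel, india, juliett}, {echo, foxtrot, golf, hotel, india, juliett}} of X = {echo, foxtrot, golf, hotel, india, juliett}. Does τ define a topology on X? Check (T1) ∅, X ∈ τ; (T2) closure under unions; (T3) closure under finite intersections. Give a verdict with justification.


τ IS a topology on X.

Axiom (T1): ∅ ∈ τ? Yes; X ∈ τ? Yes.
Axiom (T2/T3): check pairwise unions and intersections of members of τ.
All pairwise intersections and unions checked — each lies in τ. Therefore τ satisfies (T1), (T2), (T3): it IS a topology on X.


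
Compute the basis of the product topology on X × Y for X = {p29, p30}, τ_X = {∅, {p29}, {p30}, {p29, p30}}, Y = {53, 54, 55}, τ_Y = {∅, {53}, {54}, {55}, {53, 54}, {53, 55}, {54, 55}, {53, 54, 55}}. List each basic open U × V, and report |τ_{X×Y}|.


Basis B = {∅ × ∅, {p29} × {53}, {p29} × {54}, {p29} × {55}, {p30} × {53}, {p30} × {54}, {p30} × {55}, {p29} × {53, 54}, {p29} × {53, 55}, {p29, p30} × {53}, {p29} × {54, 55}, {p29, p30} × {54}, {p29, p30} × {55}, {p30} × {53, 54}, {p30} × {53, 55}, {p30} × {54, 55}, {p29} × {53, 54, 55}, {p30} × {53, 54, 55}, {p29, p30} × {53, 54}, {p29, p30} × {53, 55}, {p29, p30} × {54, 55}, {p29, p30} × {53, 54, 55}}; |τ_{X×Y}| = 64.

Enumerate products U × V with U ∈ τ_X, V ∈ τ_Y (deduplicated):
  ∅ × ∅ = {} (∅)
  {p29} × {53} = {(p29,53)}
  {p29} × {54} = {(p29,54)}
  {p29} × {55} = {(p29,55)}
  {p30} × {53} = {(p30,53)}
  {p30} × {54} = {(p30,54)}
  {p30} × {55} = {(p30,55)}
  {p29} × {53, 54} = {(p29,53), (p29,54)}
  {p29} × {53, 55} = {(p29,53), (p29,55)}
  {p29, p30} × {53} = {(p29,53), (p30,53)}
  {p29} × {54, 55} = {(p29,54), (p29,55)}
  {p29, p30} × {54} = {(p29,54), (p30,54)}
  {p29, p30} × {55} = {(p29,55), (p30,55)}
  {p30} × {53, 54} = {(p30,53), (p30,54)}
  {p30} × {53, 55} = {(p30,53), (p30,55)}
  {p30} × {54, 55} = {(p30,54), (p30,55)}
  {p29} × {53, 54, 55} = {(p29,53), (p29,54), (p29,55)}
  {p30} × {53, 54, 55} = {(p30,53), (p30,54), (p30,55)}
  {p29, p30} × {53, 54} = {(p29,53), (p29,54), (p30,53), (p30,54)}
  {p29, p30} × {53, 55} = {(p29,53), (p29,55), (p30,53), (p30,55)}
  {p29, p30} × {54, 55} = {(p29,54), (p29,55), (p30,54), (p30,55)}
  {p29, p30} × {53, 54, 55} = {(p29,53), (p29,54), (p29,55), (p30,53), (p30,54), (p30,55)}
These 22 distinct sets form the basis B.
Close under arbitrary unions to get τ_{X×Y}; counting gives |τ_{X×Y}| = 64.


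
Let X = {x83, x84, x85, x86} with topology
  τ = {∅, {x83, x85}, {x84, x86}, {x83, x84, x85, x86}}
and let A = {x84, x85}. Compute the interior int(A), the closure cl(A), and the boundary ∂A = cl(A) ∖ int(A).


int(A) = ∅, cl(A) = {x83, x84, x85, x86}, ∂A = {x83, x84, x85, x86}.

Closed sets in (X, τ) are complements of opens:
  closed(X, τ) = {∅, {x83, x85}, {x84, x86}, {x83, x84, x85, x86}}.
int(A) = ⋃ {U ∈ τ : U ⊆ A}. Opens contained in A: ∅.
Taking the union of these: int(A) = ∅.
cl(A) = ⋂ {C closed : A ⊆ C}. Closed sets containing A: {x83, x84, x85, x86}.
Intersecting these: cl(A) = {x83, x84, x85, x86}.
∂A = cl(A) ∖ int(A) = {x83, x84, x85, x86} ∖ ∅ = {x83, x84, x85, x86}.


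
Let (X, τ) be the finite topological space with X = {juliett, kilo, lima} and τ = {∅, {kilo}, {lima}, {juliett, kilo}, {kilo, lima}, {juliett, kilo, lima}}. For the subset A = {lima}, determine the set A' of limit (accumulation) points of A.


A' = ∅

For each x ∈ X, list the open sets U ∈ τ with x ∈ U, then check whether U ∩ (A ∖ {x}) ≠ ∅ for every such U.
  x = juliett: open {juliett, kilo} ∋ x has {juliett, kilo} ∩ (A ∖ {juliett}) = ∅, so x is NOT a limit point.
  x = kilo: open {kilo} ∋ x has {kilo} ∩ (A ∖ {kilo}) = ∅, so x is NOT a limit point.
  x = lima: open {lima} ∋ x has {lima} ∩ (A ∖ {lima}) = ∅, so x is NOT a limit point.
Collecting: A' = ∅.


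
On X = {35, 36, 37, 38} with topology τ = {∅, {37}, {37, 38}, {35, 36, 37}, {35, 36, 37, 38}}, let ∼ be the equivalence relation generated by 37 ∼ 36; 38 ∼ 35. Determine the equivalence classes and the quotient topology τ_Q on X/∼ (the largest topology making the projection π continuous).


X/∼ = {[35=38], [36=37]}; |τ_Q| = 2.

Equivalence classes: [35=38], [36=37].
Quotient map π: X → X/∼ sends 35 ↦ [35=38], 36 ↦ [36=37], 37 ↦ [36=37], 38 ↦ [35=38].
For each subset V ⊆ X/∼, compute π^{-1}(V) ⊆ X and check whether π^{-1}(V) ∈ τ. V is open in τ_Q iff π^{-1}(V) ∈ τ.
  V = {}: π^{-1}(V) = ∅ ∈ τ ✓.
  V = {[35=38]}: π^{-1}(V) = {35, 38} ∉ τ ✗.
  V = {[36=37]}: π^{-1}(V) = {36, 37} ∉ τ ✗.
  V = {[35=38], [36=37]}: π^{-1}(V) = {35, 36, 37, 38} ∈ τ ✓.
Open sets in the quotient: τ_Q = {{}, {[35=38], [36=37]}} (2 elements).


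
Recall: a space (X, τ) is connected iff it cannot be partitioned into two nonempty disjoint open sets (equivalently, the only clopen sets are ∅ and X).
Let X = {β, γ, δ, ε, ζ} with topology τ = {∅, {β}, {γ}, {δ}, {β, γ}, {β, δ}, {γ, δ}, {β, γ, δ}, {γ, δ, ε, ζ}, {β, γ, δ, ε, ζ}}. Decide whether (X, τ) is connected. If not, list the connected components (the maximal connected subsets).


(X, τ) is disconnected; components = [{β}, {γ, δ, ε, ζ}].

Find clopen sets (U ∈ τ with X ∖ U ∈ τ):
  U = ∅, X ∖ U = {β, γ, δ, ε, ζ} — both open, so U is clopen.
  U = {β}, X ∖ U = {γ, δ, ε, ζ} — both open, so U is clopen.
  U = {γ, δ, ε, ζ}, X ∖ U = {β} — both open, so U is clopen.
  U = {β, γ, δ, ε, ζ}, X ∖ U = ∅ — both open, so U is clopen.
Nontrivial clopen(s) exist: e.g. {γ, δ, ε, ζ}. So (X, τ) is disconnected.
Compute connected components by grouping points that agree on all clopens:
  component: {β}
  component: {γ, δ, ε, ζ}


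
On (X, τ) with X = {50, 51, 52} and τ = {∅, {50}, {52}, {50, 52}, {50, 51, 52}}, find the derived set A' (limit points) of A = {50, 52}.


A' = {51}

For each x ∈ X, list the open sets U ∈ τ with x ∈ U, then check whether U ∩ (A ∖ {x}) ≠ ∅ for every such U.
  x = 50: open {50} ∋ x has {50} ∩ (A ∖ {50}) = ∅, so x is NOT a limit point.
  x = 51: opens ∋ x are {50, 51, 52}; each meets A ∖ {51}, so x IS a limit point.
  x = 52: open {52} ∋ x has {52} ∩ (A ∖ {52}) = ∅, so x is NOT a limit point.
Collecting: A' = {51}.


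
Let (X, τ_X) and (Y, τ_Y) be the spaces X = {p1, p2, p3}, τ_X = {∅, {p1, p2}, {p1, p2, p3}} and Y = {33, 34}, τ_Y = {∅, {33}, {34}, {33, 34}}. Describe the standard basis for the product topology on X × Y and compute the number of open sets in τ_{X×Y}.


Basis B = {∅ × ∅, {p1, p2} × {33}, {p1, p2} × {34}, {p1, p2, p3} × {33}, {p1, p2, p3} × {34}, {p1, p2} × {33, 34}, {p1, p2, p3} × {33, 34}}; |τ_{X×Y}| = 9.

Enumerate products U × V with U ∈ τ_X, V ∈ τ_Y (deduplicated):
  ∅ × ∅ = {} (∅)
  {p1, p2} × {33} = {(p1,33), (p2,33)}
  {p1, p2} × {34} = {(p1,34), (p2,34)}
  {p1, p2, p3} × {33} = {(p1,33), (p2,33), (p3,33)}
  {p1, p2, p3} × {34} = {(p1,34), (p2,34), (p3,34)}
  {p1, p2} × {33, 34} = {(p1,33), (p1,34), (p2,33), (p2,34)}
  {p1, p2, p3} × {33, 34} = {(p1,33), (p1,34), (p2,33), (p2,34), (p3,33), (p3,34)}
These 7 distinct sets form the basis B.
Close under arbitrary unions to get τ_{X×Y}; counting gives |τ_{X×Y}| = 9.


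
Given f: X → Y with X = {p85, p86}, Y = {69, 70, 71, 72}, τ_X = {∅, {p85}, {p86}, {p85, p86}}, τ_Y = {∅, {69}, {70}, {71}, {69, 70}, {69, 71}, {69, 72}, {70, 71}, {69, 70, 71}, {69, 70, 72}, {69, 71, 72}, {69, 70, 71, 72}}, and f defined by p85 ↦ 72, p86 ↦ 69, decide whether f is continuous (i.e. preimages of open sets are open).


f IS continuous.

Compute f^{-1}(U) for each U ∈ τ_Y:
  U = ∅: f^{-1}(U) = ∅ ∈ τ_X ✓.
  U = {69}: f^{-1}(U) = {p86} ∈ τ_X ✓.
  U = {70}: f^{-1}(U) = ∅ ∈ τ_X ✓.
  U = {71}: f^{-1}(U) = ∅ ∈ τ_X ✓.
  U = {69, 70}: f^{-1}(U) = {p86} ∈ τ_X ✓.
  U = {69, 71}: f^{-1}(U) = {p86} ∈ τ_X ✓.
  U = {69, 72}: f^{-1}(U) = {p85, p86} ∈ τ_X ✓.
  U = {70, 71}: f^{-1}(U) = ∅ ∈ τ_X ✓.
  U = {69, 70, 71}: f^{-1}(U) = {p86} ∈ τ_X ✓.
  U = {69, 70, 72}: f^{-1}(U) = {p85, p86} ∈ τ_X ✓.
  U = {69, 71, 72}: f^{-1}(U) = {p85, p86} ∈ τ_X ✓.
  U = {69, 70, 71, 72}: f^{-1}(U) = {p85, p86} ∈ τ_X ✓.
Every preimage lies in τ_X, so f IS continuous.


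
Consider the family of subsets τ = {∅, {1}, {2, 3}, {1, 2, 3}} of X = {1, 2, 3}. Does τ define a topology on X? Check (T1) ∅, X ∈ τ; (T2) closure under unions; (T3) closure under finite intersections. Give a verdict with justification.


τ IS a topology on X.

Axiom (T1): ∅ ∈ τ? Yes; X ∈ τ? Yes.
Axiom (T2/T3): check pairwise unions and intersections of members of τ.
All pairwise intersections and unions checked — each lies in τ. Therefore τ satisfies (T1), (T2), (T3): it IS a topology on X.


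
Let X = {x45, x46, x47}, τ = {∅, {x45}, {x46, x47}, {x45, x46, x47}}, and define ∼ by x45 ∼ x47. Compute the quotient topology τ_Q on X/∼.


X/∼ = {[x45=x47], [x46]}; |τ_Q| = 2.

Equivalence classes: [x45=x47], [x46].
Quotient map π: X → X/∼ sends x45 ↦ [x45=x47], x46 ↦ [x46], x47 ↦ [x45=x47].
For each subset V ⊆ X/∼, compute π^{-1}(V) ⊆ X and check whether π^{-1}(V) ∈ τ. V is open in τ_Q iff π^{-1}(V) ∈ τ.
  V = {}: π^{-1}(V) = ∅ ∈ τ ✓.
  V = {[x45=x47]}: π^{-1}(V) = {x45, x47} ∉ τ ✗.
  V = {[x46]}: π^{-1}(V) = {x46} ∉ τ ✗.
  V = {[x45=x47], [x46]}: π^{-1}(V) = {x45, x46, x47} ∈ τ ✓.
Open sets in the quotient: τ_Q = {{}, {[x45=x47], [x46]}} (2 elements).


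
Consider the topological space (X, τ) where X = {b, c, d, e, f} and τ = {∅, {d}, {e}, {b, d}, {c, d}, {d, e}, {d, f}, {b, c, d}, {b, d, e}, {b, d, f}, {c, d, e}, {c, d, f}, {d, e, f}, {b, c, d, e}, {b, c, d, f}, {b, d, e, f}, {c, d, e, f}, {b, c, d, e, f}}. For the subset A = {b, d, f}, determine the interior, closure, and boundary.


int(A) = {b, d, f}, cl(A) = {b, c, d, f}, ∂A = {c}.

Closed sets in (X, τ) are complements of opens:
  closed(X, τ) = {∅, {b}, {c}, {e}, {f}, {b, c}, {b, e}, {b, f}, {c, e}, {c, f}, {e, f}, {b, c, e}, {b, c, f}, {b, e, f}, {c, e, f}, {b, c, d, f}, {b, c, e, f}, {b, c, d, e, f}}.
int(A) = ⋃ {U ∈ τ : U ⊆ A}. Opens contained in A: ∅, {d}, {b, d}, {d, f}, {b, d, f}.
Taking the union of these: int(A) = {b, d, f}.
cl(A) = ⋂ {C closed : A ⊆ C}. Closed sets containing A: {b, c, d, f}, {b, c, d, e, f}.
Intersecting these: cl(A) = {b, c, d, f}.
∂A = cl(A) ∖ int(A) = {b, c, d, f} ∖ {b, d, f} = {c}.


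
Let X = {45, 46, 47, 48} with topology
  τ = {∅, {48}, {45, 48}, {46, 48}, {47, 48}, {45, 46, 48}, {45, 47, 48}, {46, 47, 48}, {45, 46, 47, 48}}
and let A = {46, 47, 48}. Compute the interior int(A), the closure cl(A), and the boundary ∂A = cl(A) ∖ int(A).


int(A) = {46, 47, 48}, cl(A) = {45, 46, 47, 48}, ∂A = {45}.

Closed sets in (X, τ) are complements of opens:
  closed(X, τ) = {∅, {45}, {46}, {47}, {45, 46}, {45, 47}, {46, 47}, {45, 46, 47}, {45, 46, 47, 48}}.
int(A) = ⋃ {U ∈ τ : U ⊆ A}. Opens contained in A: ∅, {48}, {46, 48}, {47, 48}, {46, 47, 48}.
Taking the union of these: int(A) = {46, 47, 48}.
cl(A) = ⋂ {C closed : A ⊆ C}. Closed sets containing A: {45, 46, 47, 48}.
Intersecting these: cl(A) = {45, 46, 47, 48}.
∂A = cl(A) ∖ int(A) = {45, 46, 47, 48} ∖ {46, 47, 48} = {45}.


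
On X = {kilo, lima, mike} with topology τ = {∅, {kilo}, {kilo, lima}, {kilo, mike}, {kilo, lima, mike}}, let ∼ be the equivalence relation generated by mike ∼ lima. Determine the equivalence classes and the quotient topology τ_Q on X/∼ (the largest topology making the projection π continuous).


X/∼ = {[kilo], [lima=mike]}; |τ_Q| = 3.

Equivalence classes: [kilo], [lima=mike].
Quotient map π: X → X/∼ sends kilo ↦ [kilo], lima ↦ [lima=mike], mike ↦ [lima=mike].
For each subset V ⊆ X/∼, compute π^{-1}(V) ⊆ X and check whether π^{-1}(V) ∈ τ. V is open in τ_Q iff π^{-1}(V) ∈ τ.
  V = {}: π^{-1}(V) = ∅ ∈ τ ✓.
  V = {[kilo]}: π^{-1}(V) = {kilo} ∈ τ ✓.
  V = {[lima=mike]}: π^{-1}(V) = {lima, mike} ∉ τ ✗.
  V = {[kilo], [lima=mike]}: π^{-1}(V) = {kilo, lima, mike} ∈ τ ✓.
Open sets in the quotient: τ_Q = {{}, {[kilo]}, {[kilo], [lima=mike]}} (3 elements).


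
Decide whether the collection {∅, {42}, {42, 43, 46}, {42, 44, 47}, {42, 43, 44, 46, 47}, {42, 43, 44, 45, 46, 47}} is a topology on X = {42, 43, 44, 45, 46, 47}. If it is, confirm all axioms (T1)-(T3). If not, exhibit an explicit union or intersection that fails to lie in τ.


τ IS a topology on X.

Axiom (T1): ∅ ∈ τ? Yes; X ∈ τ? Yes.
Axiom (T2/T3): check pairwise unions and intersections of members of τ.
All pairwise intersections and unions checked — each lies in τ. Therefore τ satisfies (T1), (T2), (T3): it IS a topology on X.
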